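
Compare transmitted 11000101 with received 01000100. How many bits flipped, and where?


XOR: 10000001

2 error(s) at position(s): 0, 7


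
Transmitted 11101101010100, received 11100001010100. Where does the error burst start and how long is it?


XOR: 00001100000000

Burst at position 4, length 2


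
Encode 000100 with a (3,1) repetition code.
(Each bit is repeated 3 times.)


Each bit -> 3 copies

000000000111000000


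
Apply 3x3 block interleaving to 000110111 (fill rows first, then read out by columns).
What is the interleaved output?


Matrix:
  000
  110
  111
Read columns: 011011001

011011001


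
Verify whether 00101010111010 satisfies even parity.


Number of 1s: 7

No, parity error (7 ones)


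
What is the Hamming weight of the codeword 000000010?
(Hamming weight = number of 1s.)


Counting 1s in 000000010

1


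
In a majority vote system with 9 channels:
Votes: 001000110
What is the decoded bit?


Ones: 3 out of 9
Threshold: 5

0 (3/9 voted 1)


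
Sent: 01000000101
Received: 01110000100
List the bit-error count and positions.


XOR: 00110000001

3 error(s) at position(s): 2, 3, 10


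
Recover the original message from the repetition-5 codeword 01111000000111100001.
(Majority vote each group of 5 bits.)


Groups: 01111, 00000, 01111, 00001
Majority votes: 1010

1010


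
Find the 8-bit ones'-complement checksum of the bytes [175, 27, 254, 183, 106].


Sum = 745 mod 256 = 233
Complement = 22

22


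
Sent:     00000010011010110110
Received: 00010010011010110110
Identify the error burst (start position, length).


XOR: 00010000000000000000

Burst at position 3, length 1


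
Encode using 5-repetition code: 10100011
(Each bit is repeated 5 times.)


Each bit -> 5 copies

1111100000111110000000000000001111111111


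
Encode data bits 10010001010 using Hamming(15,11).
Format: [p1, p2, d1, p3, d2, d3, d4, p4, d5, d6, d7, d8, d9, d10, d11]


Parity bits: p1=0, p2=1, p3=1, p4=0

011100100001010


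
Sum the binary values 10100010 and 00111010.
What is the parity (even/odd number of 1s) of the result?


10100010 = 162
00111010 = 58
Sum = 220 = 11011100
1s count = 5

odd parity (5 ones in 11011100)


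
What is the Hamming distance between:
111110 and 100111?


XOR: 011001
Count of 1s: 3

3


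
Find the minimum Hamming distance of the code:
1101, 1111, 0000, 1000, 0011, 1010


Comparing all pairs, minimum distance: 1
Can detect 0 errors, correct 0 errors

1


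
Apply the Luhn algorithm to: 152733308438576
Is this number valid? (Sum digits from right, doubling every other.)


Luhn sum = 63
63 mod 10 = 3

Invalid (Luhn sum mod 10 = 3)


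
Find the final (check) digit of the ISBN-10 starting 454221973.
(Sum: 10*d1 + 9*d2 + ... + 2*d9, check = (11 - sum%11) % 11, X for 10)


Weighted sum: 211
211 mod 11 = 2

Check digit: 9


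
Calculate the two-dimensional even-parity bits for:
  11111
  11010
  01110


Row parities: 111
Column parities: 01011

Row P: 111, Col P: 01011, Corner: 1


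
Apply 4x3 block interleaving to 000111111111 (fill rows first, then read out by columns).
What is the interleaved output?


Matrix:
  000
  111
  111
  111
Read columns: 011101110111

011101110111


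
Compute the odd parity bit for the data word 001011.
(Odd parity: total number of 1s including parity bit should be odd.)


Number of 1s in data: 3
Parity bit: 0

0


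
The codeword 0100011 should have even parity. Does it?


Number of 1s: 3

No, parity error (3 ones)


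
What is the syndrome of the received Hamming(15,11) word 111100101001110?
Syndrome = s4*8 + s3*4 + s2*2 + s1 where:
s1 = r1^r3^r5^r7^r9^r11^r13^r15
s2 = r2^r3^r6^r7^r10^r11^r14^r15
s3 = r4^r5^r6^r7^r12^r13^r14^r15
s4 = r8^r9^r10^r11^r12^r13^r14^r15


s1=1, s2=0, s3=1, s4=0

Syndrome = 5 (error at position 5)


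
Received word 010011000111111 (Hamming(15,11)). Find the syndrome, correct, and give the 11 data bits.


Syndrome = 0: no error detected

Data: 01100111111 (no errors)


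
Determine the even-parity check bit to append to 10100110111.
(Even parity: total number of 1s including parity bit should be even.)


Number of 1s in data: 7
Parity bit: 1

1


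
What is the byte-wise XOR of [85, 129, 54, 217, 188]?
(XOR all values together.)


XOR chain: 85 ^ 129 ^ 54 ^ 217 ^ 188 = 135

135


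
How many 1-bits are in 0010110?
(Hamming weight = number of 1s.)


Counting 1s in 0010110

3


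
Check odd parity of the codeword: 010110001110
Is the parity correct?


Number of 1s: 6

No, parity error (6 ones)


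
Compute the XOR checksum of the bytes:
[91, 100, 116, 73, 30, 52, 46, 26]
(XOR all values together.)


XOR chain: 91 ^ 100 ^ 116 ^ 73 ^ 30 ^ 52 ^ 46 ^ 26 = 28

28


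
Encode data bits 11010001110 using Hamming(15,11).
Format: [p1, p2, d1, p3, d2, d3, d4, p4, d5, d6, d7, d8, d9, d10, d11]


Parity bits: p1=0, p2=1, p3=1, p4=1

011110110001110


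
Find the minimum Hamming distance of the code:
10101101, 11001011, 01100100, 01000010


Comparing all pairs, minimum distance: 3
Can detect 2 errors, correct 1 errors

3


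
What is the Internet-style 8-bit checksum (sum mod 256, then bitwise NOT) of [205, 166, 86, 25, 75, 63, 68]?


Sum = 688 mod 256 = 176
Complement = 79

79


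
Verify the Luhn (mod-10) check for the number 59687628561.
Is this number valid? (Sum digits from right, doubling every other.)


Luhn sum = 55
55 mod 10 = 5

Invalid (Luhn sum mod 10 = 5)


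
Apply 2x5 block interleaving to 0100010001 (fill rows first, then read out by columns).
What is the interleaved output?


Matrix:
  01000
  10001
Read columns: 0110000001

0110000001


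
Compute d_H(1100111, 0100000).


XOR: 1000111
Count of 1s: 4

4


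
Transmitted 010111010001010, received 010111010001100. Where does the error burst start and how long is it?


XOR: 000000000000110

Burst at position 12, length 2


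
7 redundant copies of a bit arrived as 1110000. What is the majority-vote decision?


Ones: 3 out of 7
Threshold: 4

0 (3/7 voted 1)


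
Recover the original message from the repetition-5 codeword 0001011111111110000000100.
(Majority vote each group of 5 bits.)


Groups: 00010, 11111, 11111, 00000, 00100
Majority votes: 01100

01100


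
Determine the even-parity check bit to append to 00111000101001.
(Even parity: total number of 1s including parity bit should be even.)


Number of 1s in data: 6
Parity bit: 0

0


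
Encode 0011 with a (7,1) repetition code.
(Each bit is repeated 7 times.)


Each bit -> 7 copies

0000000000000011111111111111


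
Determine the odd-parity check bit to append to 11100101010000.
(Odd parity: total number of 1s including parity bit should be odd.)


Number of 1s in data: 6
Parity bit: 1

1


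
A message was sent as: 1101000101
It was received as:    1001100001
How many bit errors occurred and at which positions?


XOR: 0100100100

3 error(s) at position(s): 1, 4, 7


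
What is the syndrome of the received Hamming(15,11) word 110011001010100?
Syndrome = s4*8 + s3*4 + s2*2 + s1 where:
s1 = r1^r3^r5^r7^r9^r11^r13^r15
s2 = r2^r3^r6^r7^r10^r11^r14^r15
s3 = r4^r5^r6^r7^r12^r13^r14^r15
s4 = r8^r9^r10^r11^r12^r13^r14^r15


s1=1, s2=1, s3=1, s4=1

Syndrome = 15 (error at position 15)


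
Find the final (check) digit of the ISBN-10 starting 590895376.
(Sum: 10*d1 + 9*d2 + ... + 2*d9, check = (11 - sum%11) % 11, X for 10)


Weighted sum: 311
311 mod 11 = 3

Check digit: 8


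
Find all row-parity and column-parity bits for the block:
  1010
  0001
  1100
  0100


Row parities: 0101
Column parities: 0011

Row P: 0101, Col P: 0011, Corner: 0


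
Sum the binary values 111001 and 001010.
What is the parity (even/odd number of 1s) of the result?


111001 = 57
001010 = 10
Sum = 67 = 1000011
1s count = 3

odd parity (3 ones in 1000011)


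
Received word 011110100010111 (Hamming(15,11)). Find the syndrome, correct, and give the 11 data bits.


Syndrome = 0: no error detected

Data: 11010010111 (no errors)


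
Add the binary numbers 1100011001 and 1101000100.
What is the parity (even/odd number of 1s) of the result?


1100011001 = 793
1101000100 = 836
Sum = 1629 = 11001011101
1s count = 7

odd parity (7 ones in 11001011101)


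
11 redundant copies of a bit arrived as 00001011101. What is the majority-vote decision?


Ones: 5 out of 11
Threshold: 6

0 (5/11 voted 1)


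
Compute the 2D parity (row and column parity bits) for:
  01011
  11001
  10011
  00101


Row parities: 1110
Column parities: 00100

Row P: 1110, Col P: 00100, Corner: 1


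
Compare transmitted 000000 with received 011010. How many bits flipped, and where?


XOR: 011010

3 error(s) at position(s): 1, 2, 4


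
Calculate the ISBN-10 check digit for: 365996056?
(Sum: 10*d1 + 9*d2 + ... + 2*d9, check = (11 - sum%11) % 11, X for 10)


Weighted sum: 298
298 mod 11 = 1

Check digit: X


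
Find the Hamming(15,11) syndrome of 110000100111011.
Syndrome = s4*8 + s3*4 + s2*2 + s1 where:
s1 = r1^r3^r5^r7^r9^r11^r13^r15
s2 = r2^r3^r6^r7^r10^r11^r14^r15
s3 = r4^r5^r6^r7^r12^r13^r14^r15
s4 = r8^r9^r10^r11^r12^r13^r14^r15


s1=0, s2=0, s3=0, s4=1

Syndrome = 8 (error at position 8)


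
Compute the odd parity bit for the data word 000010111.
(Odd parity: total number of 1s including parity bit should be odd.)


Number of 1s in data: 4
Parity bit: 1

1


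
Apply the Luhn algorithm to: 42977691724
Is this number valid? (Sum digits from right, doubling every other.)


Luhn sum = 58
58 mod 10 = 8

Invalid (Luhn sum mod 10 = 8)


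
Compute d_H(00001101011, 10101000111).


XOR: 10100101100
Count of 1s: 5

5


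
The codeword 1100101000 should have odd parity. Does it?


Number of 1s: 4

No, parity error (4 ones)


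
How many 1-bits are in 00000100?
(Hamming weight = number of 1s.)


Counting 1s in 00000100

1


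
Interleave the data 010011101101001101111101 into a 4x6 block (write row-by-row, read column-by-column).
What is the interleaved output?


Matrix:
  010011
  101101
  001101
  111101
Read columns: 010110010111011110001111

010110010111011110001111


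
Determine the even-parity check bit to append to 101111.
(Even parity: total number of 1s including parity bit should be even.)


Number of 1s in data: 5
Parity bit: 1

1


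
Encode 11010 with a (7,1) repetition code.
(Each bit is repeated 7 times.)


Each bit -> 7 copies

11111111111111000000011111110000000


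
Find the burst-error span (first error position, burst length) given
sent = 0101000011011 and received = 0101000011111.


XOR: 0000000000100

Burst at position 10, length 1


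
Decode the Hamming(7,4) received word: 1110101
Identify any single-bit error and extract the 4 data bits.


Syndrome = 2: error at position 2

Data: 1101 (corrected bit 2)


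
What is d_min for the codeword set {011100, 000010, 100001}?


Comparing all pairs, minimum distance: 3
Can detect 2 errors, correct 1 errors

3


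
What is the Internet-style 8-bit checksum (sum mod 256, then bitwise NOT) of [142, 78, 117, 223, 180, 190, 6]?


Sum = 936 mod 256 = 168
Complement = 87

87


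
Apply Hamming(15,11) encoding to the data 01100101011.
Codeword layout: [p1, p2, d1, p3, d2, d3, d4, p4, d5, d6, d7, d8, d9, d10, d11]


Parity bits: p1=0, p2=0, p3=1, p4=0

000111000101011


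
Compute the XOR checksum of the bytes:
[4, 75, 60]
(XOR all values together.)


XOR chain: 4 ^ 75 ^ 60 = 115

115


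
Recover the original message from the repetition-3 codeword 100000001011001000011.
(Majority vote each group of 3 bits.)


Groups: 100, 000, 001, 011, 001, 000, 011
Majority votes: 0001001

0001001


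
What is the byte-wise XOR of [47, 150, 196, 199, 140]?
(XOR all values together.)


XOR chain: 47 ^ 150 ^ 196 ^ 199 ^ 140 = 54

54


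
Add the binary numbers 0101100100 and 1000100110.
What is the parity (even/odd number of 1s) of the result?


0101100100 = 356
1000100110 = 550
Sum = 906 = 1110001010
1s count = 5

odd parity (5 ones in 1110001010)


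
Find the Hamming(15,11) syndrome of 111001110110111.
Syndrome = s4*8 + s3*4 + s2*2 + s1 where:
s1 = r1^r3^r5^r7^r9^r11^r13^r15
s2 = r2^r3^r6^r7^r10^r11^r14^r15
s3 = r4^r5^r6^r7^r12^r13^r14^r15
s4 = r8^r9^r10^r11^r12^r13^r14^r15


s1=0, s2=0, s3=1, s4=0

Syndrome = 4 (error at position 4)


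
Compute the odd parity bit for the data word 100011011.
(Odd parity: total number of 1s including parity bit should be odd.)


Number of 1s in data: 5
Parity bit: 0

0


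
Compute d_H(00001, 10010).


XOR: 10011
Count of 1s: 3

3


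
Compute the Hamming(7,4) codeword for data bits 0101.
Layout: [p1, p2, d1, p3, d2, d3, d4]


Parity bits: p1=0, p2=1, p3=0

0100101


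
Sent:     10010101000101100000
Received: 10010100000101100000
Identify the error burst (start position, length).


XOR: 00000001000000000000

Burst at position 7, length 1


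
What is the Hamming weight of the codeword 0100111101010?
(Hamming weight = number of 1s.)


Counting 1s in 0100111101010

7


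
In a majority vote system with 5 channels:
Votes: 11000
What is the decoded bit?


Ones: 2 out of 5
Threshold: 3

0 (2/5 voted 1)


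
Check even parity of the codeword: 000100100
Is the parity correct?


Number of 1s: 2

Yes, parity is correct (2 ones)


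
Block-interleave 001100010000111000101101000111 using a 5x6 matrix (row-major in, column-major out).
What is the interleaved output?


Matrix:
  001100
  010000
  111000
  101101
  000111
Read columns: 001100110010110100110000100011

001100110010110100110000100011


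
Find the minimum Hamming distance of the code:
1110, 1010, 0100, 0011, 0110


Comparing all pairs, minimum distance: 1
Can detect 0 errors, correct 0 errors

1


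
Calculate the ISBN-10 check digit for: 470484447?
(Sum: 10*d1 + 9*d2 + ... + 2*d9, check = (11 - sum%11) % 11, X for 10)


Weighted sum: 241
241 mod 11 = 10

Check digit: 1


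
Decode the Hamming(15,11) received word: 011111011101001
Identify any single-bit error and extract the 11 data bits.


Syndrome = 14: error at position 14

Data: 11101101011 (corrected bit 14)


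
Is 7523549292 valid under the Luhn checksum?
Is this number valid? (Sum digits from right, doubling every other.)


Luhn sum = 44
44 mod 10 = 4

Invalid (Luhn sum mod 10 = 4)


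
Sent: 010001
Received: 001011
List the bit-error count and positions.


XOR: 011010

3 error(s) at position(s): 1, 2, 4


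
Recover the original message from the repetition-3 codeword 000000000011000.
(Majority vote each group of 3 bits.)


Groups: 000, 000, 000, 011, 000
Majority votes: 00010

00010


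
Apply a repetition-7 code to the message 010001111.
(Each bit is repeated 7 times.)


Each bit -> 7 copies

000000011111110000000000000000000001111111111111111111111111111


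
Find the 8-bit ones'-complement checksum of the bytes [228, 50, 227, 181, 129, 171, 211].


Sum = 1197 mod 256 = 173
Complement = 82

82


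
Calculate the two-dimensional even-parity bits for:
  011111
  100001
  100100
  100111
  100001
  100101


Row parities: 100001
Column parities: 111001

Row P: 100001, Col P: 111001, Corner: 0


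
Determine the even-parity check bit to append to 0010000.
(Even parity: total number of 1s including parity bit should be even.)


Number of 1s in data: 1
Parity bit: 1

1


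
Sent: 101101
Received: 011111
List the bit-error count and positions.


XOR: 110010

3 error(s) at position(s): 0, 1, 4


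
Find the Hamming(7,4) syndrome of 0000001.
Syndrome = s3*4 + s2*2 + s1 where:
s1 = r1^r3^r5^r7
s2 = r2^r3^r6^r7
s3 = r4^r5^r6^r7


s1=1, s2=1, s3=1

Syndrome = 7 (error at position 7)


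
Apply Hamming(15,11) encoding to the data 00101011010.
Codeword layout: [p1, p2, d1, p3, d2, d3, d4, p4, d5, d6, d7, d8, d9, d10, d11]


Parity bits: p1=0, p2=1, p3=1, p4=0

010101001011010


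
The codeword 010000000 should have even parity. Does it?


Number of 1s: 1

No, parity error (1 ones)


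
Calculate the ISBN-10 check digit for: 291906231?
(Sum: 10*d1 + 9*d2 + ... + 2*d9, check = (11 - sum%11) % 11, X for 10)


Weighted sum: 221
221 mod 11 = 1

Check digit: X


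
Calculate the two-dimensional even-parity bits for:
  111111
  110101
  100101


Row parities: 001
Column parities: 101111

Row P: 001, Col P: 101111, Corner: 1


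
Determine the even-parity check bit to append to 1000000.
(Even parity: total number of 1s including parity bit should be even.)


Number of 1s in data: 1
Parity bit: 1

1


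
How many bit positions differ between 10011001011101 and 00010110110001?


XOR: 10001111101100
Count of 1s: 8

8


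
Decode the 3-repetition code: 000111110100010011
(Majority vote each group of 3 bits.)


Groups: 000, 111, 110, 100, 010, 011
Majority votes: 011001

011001


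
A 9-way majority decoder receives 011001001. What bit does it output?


Ones: 4 out of 9
Threshold: 5

0 (4/9 voted 1)


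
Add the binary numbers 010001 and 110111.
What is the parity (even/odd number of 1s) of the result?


010001 = 17
110111 = 55
Sum = 72 = 1001000
1s count = 2

even parity (2 ones in 1001000)


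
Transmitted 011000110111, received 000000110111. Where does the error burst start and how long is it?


XOR: 011000000000

Burst at position 1, length 2


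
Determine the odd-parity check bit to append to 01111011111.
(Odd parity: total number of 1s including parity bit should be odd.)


Number of 1s in data: 9
Parity bit: 0

0


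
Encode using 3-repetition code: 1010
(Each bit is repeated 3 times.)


Each bit -> 3 copies

111000111000


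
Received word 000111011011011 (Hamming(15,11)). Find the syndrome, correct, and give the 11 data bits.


Syndrome = 0: no error detected

Data: 01101011011 (no errors)


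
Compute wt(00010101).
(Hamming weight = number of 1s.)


Counting 1s in 00010101

3


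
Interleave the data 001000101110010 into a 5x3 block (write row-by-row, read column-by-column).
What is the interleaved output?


Matrix:
  001
  000
  101
  110
  010
Read columns: 001100001110100

001100001110100


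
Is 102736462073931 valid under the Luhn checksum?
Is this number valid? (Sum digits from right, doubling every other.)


Luhn sum = 52
52 mod 10 = 2

Invalid (Luhn sum mod 10 = 2)


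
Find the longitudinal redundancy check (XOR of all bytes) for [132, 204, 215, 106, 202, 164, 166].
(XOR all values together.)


XOR chain: 132 ^ 204 ^ 215 ^ 106 ^ 202 ^ 164 ^ 166 = 61

61


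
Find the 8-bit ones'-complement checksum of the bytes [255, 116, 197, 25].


Sum = 593 mod 256 = 81
Complement = 174

174


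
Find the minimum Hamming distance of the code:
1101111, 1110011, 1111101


Comparing all pairs, minimum distance: 2
Can detect 1 errors, correct 0 errors

2


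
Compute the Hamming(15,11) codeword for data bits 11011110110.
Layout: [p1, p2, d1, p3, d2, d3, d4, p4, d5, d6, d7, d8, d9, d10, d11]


Parity bits: p1=0, p2=1, p3=0, p4=1

011010111110110


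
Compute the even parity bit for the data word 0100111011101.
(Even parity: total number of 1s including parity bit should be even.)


Number of 1s in data: 8
Parity bit: 0

0


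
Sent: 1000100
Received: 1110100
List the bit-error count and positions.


XOR: 0110000

2 error(s) at position(s): 1, 2


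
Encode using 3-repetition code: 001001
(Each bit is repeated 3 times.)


Each bit -> 3 copies

000000111000000111


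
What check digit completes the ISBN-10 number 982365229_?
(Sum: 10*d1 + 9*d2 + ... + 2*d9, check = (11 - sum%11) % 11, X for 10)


Weighted sum: 292
292 mod 11 = 6

Check digit: 5


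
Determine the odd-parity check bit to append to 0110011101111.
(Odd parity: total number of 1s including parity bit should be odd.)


Number of 1s in data: 9
Parity bit: 0

0


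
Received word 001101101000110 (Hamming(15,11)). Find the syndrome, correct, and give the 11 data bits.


Syndrome = 12: error at position 12

Data: 10111001110 (corrected bit 12)


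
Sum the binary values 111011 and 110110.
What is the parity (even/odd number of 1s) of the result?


111011 = 59
110110 = 54
Sum = 113 = 1110001
1s count = 4

even parity (4 ones in 1110001)


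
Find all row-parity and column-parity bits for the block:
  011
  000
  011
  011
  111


Row parities: 00001
Column parities: 100

Row P: 00001, Col P: 100, Corner: 1


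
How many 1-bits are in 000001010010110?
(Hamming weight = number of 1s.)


Counting 1s in 000001010010110

5


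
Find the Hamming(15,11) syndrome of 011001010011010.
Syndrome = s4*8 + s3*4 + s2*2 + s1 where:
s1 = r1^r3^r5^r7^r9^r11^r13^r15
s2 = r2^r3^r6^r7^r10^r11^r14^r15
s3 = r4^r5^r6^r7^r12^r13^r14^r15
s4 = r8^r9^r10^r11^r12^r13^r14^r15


s1=0, s2=1, s3=1, s4=0

Syndrome = 6 (error at position 6)


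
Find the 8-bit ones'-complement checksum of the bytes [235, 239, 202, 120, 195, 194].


Sum = 1185 mod 256 = 161
Complement = 94

94


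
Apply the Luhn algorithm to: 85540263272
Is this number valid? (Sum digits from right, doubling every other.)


Luhn sum = 47
47 mod 10 = 7

Invalid (Luhn sum mod 10 = 7)


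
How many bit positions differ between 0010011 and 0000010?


XOR: 0010001
Count of 1s: 2

2


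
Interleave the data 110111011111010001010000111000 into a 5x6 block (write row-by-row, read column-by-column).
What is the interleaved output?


Matrix:
  110111
  011111
  010001
  010000
  111000
Read columns: 100011111101001110001100011100

100011111101001110001100011100


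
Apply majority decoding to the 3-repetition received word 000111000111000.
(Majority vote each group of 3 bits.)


Groups: 000, 111, 000, 111, 000
Majority votes: 01010

01010


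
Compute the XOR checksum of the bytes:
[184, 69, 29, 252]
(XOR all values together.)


XOR chain: 184 ^ 69 ^ 29 ^ 252 = 28

28


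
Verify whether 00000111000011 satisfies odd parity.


Number of 1s: 5

Yes, parity is correct (5 ones)


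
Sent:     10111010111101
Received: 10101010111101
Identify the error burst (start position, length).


XOR: 00010000000000

Burst at position 3, length 1


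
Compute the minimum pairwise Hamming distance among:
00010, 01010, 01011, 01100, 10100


Comparing all pairs, minimum distance: 1
Can detect 0 errors, correct 0 errors

1


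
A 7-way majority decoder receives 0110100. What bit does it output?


Ones: 3 out of 7
Threshold: 4

0 (3/7 voted 1)


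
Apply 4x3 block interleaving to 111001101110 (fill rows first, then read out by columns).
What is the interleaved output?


Matrix:
  111
  001
  101
  110
Read columns: 101110011110

101110011110


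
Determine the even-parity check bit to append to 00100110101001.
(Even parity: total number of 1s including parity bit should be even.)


Number of 1s in data: 6
Parity bit: 0

0


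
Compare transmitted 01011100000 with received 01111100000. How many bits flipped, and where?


XOR: 00100000000

1 error(s) at position(s): 2


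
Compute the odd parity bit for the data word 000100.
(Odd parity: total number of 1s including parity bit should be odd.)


Number of 1s in data: 1
Parity bit: 0

0


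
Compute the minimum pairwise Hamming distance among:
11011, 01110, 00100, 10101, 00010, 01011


Comparing all pairs, minimum distance: 1
Can detect 0 errors, correct 0 errors

1


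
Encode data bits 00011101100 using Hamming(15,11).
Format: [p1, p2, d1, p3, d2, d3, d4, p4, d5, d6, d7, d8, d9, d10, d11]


Parity bits: p1=1, p2=0, p3=1, p4=0

100100101101100


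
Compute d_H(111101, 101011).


XOR: 010110
Count of 1s: 3

3


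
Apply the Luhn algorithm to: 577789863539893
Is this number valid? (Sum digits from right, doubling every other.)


Luhn sum = 86
86 mod 10 = 6

Invalid (Luhn sum mod 10 = 6)


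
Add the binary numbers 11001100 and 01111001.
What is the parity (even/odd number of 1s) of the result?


11001100 = 204
01111001 = 121
Sum = 325 = 101000101
1s count = 4

even parity (4 ones in 101000101)


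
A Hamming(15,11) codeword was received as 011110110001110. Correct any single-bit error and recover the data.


Syndrome = 0: no error detected

Data: 11010001110 (no errors)


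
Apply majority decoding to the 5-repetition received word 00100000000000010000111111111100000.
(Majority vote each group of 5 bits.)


Groups: 00100, 00000, 00000, 10000, 11111, 11111, 00000
Majority votes: 0000110

0000110


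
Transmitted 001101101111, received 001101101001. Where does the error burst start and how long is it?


XOR: 000000000110

Burst at position 9, length 2


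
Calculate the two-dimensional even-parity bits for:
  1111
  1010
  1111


Row parities: 000
Column parities: 1010

Row P: 000, Col P: 1010, Corner: 0


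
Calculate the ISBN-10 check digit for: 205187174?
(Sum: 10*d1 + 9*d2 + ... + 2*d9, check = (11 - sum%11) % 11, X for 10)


Weighted sum: 183
183 mod 11 = 7

Check digit: 4


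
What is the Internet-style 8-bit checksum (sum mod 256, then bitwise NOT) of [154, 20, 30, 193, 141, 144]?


Sum = 682 mod 256 = 170
Complement = 85

85


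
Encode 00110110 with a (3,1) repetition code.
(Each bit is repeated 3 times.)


Each bit -> 3 copies

000000111111000111111000


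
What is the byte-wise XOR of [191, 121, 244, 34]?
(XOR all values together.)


XOR chain: 191 ^ 121 ^ 244 ^ 34 = 16

16


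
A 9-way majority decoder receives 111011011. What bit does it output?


Ones: 7 out of 9
Threshold: 5

1 (7/9 voted 1)


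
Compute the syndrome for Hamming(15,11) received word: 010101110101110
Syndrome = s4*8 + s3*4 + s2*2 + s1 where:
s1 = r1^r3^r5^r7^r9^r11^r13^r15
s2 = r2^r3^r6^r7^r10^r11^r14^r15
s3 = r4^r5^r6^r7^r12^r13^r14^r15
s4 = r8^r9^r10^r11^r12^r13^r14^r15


s1=0, s2=1, s3=0, s4=1

Syndrome = 10 (error at position 10)


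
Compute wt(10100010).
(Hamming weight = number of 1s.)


Counting 1s in 10100010

3


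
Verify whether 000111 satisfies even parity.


Number of 1s: 3

No, parity error (3 ones)


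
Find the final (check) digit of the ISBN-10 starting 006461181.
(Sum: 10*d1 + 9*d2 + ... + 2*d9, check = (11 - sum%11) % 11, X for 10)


Weighted sum: 147
147 mod 11 = 4

Check digit: 7


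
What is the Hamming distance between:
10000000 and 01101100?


XOR: 11101100
Count of 1s: 5

5


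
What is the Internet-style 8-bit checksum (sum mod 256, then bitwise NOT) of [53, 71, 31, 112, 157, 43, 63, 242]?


Sum = 772 mod 256 = 4
Complement = 251

251


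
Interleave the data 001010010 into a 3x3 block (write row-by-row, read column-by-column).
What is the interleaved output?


Matrix:
  001
  010
  010
Read columns: 000011100

000011100


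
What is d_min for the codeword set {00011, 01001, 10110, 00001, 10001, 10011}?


Comparing all pairs, minimum distance: 1
Can detect 0 errors, correct 0 errors

1


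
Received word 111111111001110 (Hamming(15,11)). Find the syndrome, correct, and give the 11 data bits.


Syndrome = 14: error at position 14

Data: 11111001100 (corrected bit 14)


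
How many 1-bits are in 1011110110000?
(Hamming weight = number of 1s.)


Counting 1s in 1011110110000

7


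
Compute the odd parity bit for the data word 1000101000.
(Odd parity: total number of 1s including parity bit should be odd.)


Number of 1s in data: 3
Parity bit: 0

0


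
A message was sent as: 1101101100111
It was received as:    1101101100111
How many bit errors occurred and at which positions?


XOR: 0000000000000

0 errors (received matches sent)


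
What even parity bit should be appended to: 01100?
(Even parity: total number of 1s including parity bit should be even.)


Number of 1s in data: 2
Parity bit: 0

0


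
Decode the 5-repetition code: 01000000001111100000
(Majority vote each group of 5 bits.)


Groups: 01000, 00000, 11111, 00000
Majority votes: 0010

0010


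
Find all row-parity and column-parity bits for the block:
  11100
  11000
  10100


Row parities: 100
Column parities: 10000

Row P: 100, Col P: 10000, Corner: 1


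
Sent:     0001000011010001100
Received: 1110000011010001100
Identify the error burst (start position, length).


XOR: 1111000000000000000

Burst at position 0, length 4


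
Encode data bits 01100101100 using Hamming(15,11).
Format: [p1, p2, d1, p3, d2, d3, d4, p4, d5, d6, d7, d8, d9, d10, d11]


Parity bits: p1=0, p2=0, p3=0, p4=1

000011010101100


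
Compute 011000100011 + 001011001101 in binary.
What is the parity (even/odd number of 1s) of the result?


011000100011 = 1571
001011001101 = 717
Sum = 2288 = 100011110000
1s count = 5

odd parity (5 ones in 100011110000)


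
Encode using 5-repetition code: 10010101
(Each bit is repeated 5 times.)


Each bit -> 5 copies

1111100000000001111100000111110000011111


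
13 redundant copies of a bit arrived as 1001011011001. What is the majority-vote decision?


Ones: 7 out of 13
Threshold: 7

1 (7/13 voted 1)


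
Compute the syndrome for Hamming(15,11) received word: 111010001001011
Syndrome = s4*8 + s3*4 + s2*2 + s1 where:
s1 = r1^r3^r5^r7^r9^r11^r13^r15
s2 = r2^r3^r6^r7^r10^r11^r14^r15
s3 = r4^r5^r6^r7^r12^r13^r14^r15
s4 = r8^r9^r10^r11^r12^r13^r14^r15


s1=1, s2=0, s3=0, s4=0

Syndrome = 1 (error at position 1)


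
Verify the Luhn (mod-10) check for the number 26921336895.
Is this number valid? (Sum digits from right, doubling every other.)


Luhn sum = 53
53 mod 10 = 3

Invalid (Luhn sum mod 10 = 3)


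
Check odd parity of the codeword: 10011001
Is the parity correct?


Number of 1s: 4

No, parity error (4 ones)


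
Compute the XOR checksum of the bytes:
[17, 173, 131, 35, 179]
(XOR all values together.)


XOR chain: 17 ^ 173 ^ 131 ^ 35 ^ 179 = 175

175


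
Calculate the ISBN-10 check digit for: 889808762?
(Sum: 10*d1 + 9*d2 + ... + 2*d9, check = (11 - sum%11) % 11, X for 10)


Weighted sum: 370
370 mod 11 = 7

Check digit: 4


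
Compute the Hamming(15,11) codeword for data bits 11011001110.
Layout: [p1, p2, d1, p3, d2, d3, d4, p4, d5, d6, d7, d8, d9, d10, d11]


Parity bits: p1=1, p2=1, p3=1, p4=0

111110101001110


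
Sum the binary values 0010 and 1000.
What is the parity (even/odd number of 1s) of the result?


0010 = 2
1000 = 8
Sum = 10 = 1010
1s count = 2

even parity (2 ones in 1010)


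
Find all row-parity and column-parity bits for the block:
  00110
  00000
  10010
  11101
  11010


Row parities: 00001
Column parities: 10011

Row P: 00001, Col P: 10011, Corner: 1


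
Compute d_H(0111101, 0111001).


XOR: 0000100
Count of 1s: 1

1


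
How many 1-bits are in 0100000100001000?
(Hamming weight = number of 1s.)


Counting 1s in 0100000100001000

3


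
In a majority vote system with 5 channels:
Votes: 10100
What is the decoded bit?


Ones: 2 out of 5
Threshold: 3

0 (2/5 voted 1)


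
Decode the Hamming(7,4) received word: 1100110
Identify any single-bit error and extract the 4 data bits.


Syndrome = 0: no error detected

Data: 0110 (no errors)


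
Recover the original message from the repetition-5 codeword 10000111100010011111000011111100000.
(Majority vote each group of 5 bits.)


Groups: 10000, 11110, 00100, 11111, 00001, 11111, 00000
Majority votes: 0101010

0101010


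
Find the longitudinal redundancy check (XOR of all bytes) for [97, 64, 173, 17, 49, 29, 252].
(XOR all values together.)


XOR chain: 97 ^ 64 ^ 173 ^ 17 ^ 49 ^ 29 ^ 252 = 77

77


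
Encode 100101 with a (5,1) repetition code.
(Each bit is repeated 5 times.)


Each bit -> 5 copies

111110000000000111110000011111


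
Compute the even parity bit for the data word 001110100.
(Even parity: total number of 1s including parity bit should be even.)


Number of 1s in data: 4
Parity bit: 0

0


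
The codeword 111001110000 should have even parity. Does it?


Number of 1s: 6

Yes, parity is correct (6 ones)


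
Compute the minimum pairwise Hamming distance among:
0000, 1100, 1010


Comparing all pairs, minimum distance: 2
Can detect 1 errors, correct 0 errors

2


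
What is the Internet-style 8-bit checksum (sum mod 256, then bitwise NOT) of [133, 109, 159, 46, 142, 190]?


Sum = 779 mod 256 = 11
Complement = 244

244


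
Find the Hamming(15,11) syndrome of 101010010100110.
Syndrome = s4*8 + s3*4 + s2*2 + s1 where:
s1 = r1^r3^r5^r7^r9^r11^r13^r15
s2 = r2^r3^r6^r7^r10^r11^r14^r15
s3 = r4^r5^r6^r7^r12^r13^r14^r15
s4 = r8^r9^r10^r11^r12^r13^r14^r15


s1=0, s2=1, s3=1, s4=0

Syndrome = 6 (error at position 6)


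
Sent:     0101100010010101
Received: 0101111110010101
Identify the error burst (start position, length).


XOR: 0000011100000000

Burst at position 5, length 3


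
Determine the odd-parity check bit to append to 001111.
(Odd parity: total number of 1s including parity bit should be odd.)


Number of 1s in data: 4
Parity bit: 1

1


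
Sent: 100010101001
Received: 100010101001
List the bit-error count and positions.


XOR: 000000000000

0 errors (received matches sent)


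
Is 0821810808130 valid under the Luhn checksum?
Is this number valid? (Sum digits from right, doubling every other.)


Luhn sum = 42
42 mod 10 = 2

Invalid (Luhn sum mod 10 = 2)


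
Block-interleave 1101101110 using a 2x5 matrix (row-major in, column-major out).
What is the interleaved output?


Matrix:
  11011
  01110
Read columns: 1011011110

1011011110


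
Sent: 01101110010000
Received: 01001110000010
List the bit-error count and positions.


XOR: 00100000010010

3 error(s) at position(s): 2, 9, 12


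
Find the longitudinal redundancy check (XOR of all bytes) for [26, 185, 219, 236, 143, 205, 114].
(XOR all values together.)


XOR chain: 26 ^ 185 ^ 219 ^ 236 ^ 143 ^ 205 ^ 114 = 164

164


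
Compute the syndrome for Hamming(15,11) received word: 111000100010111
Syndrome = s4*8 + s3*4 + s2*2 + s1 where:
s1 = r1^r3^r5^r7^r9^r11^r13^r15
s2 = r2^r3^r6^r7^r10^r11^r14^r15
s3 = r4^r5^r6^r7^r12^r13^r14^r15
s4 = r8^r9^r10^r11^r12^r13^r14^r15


s1=0, s2=0, s3=0, s4=0

Syndrome = 0 (no error)


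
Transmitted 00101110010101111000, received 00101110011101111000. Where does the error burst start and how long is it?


XOR: 00000000001000000000

Burst at position 10, length 1


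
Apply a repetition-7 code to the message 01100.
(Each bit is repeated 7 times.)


Each bit -> 7 copies

00000001111111111111100000000000000


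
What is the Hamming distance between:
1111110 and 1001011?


XOR: 0110101
Count of 1s: 4

4


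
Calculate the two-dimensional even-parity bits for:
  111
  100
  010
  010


Row parities: 1111
Column parities: 011

Row P: 1111, Col P: 011, Corner: 0


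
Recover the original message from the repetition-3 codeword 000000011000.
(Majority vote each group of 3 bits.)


Groups: 000, 000, 011, 000
Majority votes: 0010

0010


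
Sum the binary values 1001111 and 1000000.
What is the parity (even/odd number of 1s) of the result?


1001111 = 79
1000000 = 64
Sum = 143 = 10001111
1s count = 5

odd parity (5 ones in 10001111)


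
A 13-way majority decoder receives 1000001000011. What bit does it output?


Ones: 4 out of 13
Threshold: 7

0 (4/13 voted 1)


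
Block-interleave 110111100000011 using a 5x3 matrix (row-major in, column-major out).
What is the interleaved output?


Matrix:
  110
  111
  100
  000
  011
Read columns: 111001100101001

111001100101001


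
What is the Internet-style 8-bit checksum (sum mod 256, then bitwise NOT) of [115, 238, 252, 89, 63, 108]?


Sum = 865 mod 256 = 97
Complement = 158

158


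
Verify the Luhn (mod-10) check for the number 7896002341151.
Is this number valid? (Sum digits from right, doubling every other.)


Luhn sum = 43
43 mod 10 = 3

Invalid (Luhn sum mod 10 = 3)


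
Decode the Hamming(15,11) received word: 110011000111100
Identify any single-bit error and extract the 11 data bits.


Syndrome = 0: no error detected

Data: 01100111100 (no errors)


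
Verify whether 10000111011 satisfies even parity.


Number of 1s: 6

Yes, parity is correct (6 ones)


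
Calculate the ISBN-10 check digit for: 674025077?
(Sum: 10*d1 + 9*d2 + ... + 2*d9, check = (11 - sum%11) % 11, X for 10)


Weighted sum: 227
227 mod 11 = 7

Check digit: 4


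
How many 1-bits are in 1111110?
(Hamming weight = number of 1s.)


Counting 1s in 1111110

6


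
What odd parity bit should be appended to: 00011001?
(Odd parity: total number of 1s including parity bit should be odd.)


Number of 1s in data: 3
Parity bit: 0

0


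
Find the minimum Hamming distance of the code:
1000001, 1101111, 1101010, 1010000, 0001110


Comparing all pairs, minimum distance: 2
Can detect 1 errors, correct 0 errors

2


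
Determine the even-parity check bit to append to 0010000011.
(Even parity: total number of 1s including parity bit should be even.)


Number of 1s in data: 3
Parity bit: 1

1


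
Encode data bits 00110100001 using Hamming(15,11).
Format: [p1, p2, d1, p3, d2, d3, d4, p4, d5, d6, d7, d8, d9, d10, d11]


Parity bits: p1=0, p2=0, p3=1, p4=0

000101100100001


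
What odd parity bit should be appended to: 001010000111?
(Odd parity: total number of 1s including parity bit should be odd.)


Number of 1s in data: 5
Parity bit: 0

0


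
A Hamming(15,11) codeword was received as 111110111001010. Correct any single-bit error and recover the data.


Syndrome = 5: error at position 5

Data: 10011001010 (corrected bit 5)


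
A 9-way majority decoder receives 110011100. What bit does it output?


Ones: 5 out of 9
Threshold: 5

1 (5/9 voted 1)


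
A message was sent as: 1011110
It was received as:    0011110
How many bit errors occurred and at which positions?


XOR: 1000000

1 error(s) at position(s): 0


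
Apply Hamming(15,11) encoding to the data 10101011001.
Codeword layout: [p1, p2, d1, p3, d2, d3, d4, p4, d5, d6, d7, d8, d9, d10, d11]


Parity bits: p1=0, p2=0, p3=1, p4=0

001101001011001


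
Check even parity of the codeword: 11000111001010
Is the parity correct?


Number of 1s: 7

No, parity error (7 ones)


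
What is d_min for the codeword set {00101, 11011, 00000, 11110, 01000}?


Comparing all pairs, minimum distance: 1
Can detect 0 errors, correct 0 errors

1


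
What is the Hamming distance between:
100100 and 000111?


XOR: 100011
Count of 1s: 3

3


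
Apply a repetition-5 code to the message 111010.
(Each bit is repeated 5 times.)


Each bit -> 5 copies

111111111111111000001111100000


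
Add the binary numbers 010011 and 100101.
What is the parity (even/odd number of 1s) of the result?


010011 = 19
100101 = 37
Sum = 56 = 111000
1s count = 3

odd parity (3 ones in 111000)


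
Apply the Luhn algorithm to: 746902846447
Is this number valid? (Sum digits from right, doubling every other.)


Luhn sum = 56
56 mod 10 = 6

Invalid (Luhn sum mod 10 = 6)


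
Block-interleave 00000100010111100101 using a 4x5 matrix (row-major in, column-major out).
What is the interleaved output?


Matrix:
  00000
  10001
  01111
  00101
Read columns: 01000010001100100111

01000010001100100111


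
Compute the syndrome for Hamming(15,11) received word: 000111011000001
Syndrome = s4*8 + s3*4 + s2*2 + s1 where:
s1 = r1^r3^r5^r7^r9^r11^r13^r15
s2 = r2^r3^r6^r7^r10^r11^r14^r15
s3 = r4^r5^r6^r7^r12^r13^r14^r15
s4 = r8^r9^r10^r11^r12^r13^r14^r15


s1=1, s2=0, s3=0, s4=1

Syndrome = 9 (error at position 9)
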